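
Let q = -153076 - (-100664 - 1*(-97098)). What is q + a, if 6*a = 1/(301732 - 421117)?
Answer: -107095508101/716310 ≈ -1.4951e+5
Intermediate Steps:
a = -1/716310 (a = 1/(6*(301732 - 421117)) = (⅙)/(-119385) = (⅙)*(-1/119385) = -1/716310 ≈ -1.3960e-6)
q = -149510 (q = -153076 - (-100664 + 97098) = -153076 - 1*(-3566) = -153076 + 3566 = -149510)
q + a = -149510 - 1/716310 = -107095508101/716310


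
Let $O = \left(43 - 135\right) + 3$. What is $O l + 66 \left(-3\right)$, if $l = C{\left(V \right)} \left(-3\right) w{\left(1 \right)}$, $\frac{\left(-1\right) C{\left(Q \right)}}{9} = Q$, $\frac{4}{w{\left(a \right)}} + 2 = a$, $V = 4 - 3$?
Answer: $9414$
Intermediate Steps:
$V = 1$
$w{\left(a \right)} = \frac{4}{-2 + a}$
$C{\left(Q \right)} = - 9 Q$
$O = -89$ ($O = -92 + 3 = -89$)
$l = -108$ ($l = \left(-9\right) 1 \left(-3\right) \frac{4}{-2 + 1} = \left(-9\right) \left(-3\right) \frac{4}{-1} = 27 \cdot 4 \left(-1\right) = 27 \left(-4\right) = -108$)
$O l + 66 \left(-3\right) = \left(-89\right) \left(-108\right) + 66 \left(-3\right) = 9612 - 198 = 9414$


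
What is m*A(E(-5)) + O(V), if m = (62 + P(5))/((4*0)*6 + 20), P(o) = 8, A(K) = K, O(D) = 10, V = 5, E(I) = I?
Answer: -15/2 ≈ -7.5000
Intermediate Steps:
m = 7/2 (m = (62 + 8)/((4*0)*6 + 20) = 70/(0*6 + 20) = 70/(0 + 20) = 70/20 = 70*(1/20) = 7/2 ≈ 3.5000)
m*A(E(-5)) + O(V) = (7/2)*(-5) + 10 = -35/2 + 10 = -15/2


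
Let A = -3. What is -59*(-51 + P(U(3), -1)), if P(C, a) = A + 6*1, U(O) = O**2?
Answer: 2832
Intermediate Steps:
P(C, a) = 3 (P(C, a) = -3 + 6*1 = -3 + 6 = 3)
-59*(-51 + P(U(3), -1)) = -59*(-51 + 3) = -59*(-48) = 2832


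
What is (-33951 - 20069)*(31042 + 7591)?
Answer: -2086954660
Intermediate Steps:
(-33951 - 20069)*(31042 + 7591) = -54020*38633 = -2086954660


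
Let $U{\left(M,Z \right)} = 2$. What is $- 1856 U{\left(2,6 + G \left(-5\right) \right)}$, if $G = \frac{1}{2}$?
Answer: $-3712$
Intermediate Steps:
$G = \frac{1}{2} \approx 0.5$
$- 1856 U{\left(2,6 + G \left(-5\right) \right)} = \left(-1856\right) 2 = -3712$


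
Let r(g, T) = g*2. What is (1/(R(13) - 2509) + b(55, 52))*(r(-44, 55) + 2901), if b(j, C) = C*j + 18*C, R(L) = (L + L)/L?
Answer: 26770114223/2507 ≈ 1.0678e+7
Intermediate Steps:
R(L) = 2 (R(L) = (2*L)/L = 2)
b(j, C) = 18*C + C*j
r(g, T) = 2*g
(1/(R(13) - 2509) + b(55, 52))*(r(-44, 55) + 2901) = (1/(2 - 2509) + 52*(18 + 55))*(2*(-44) + 2901) = (1/(-2507) + 52*73)*(-88 + 2901) = (-1/2507 + 3796)*2813 = (9516571/2507)*2813 = 26770114223/2507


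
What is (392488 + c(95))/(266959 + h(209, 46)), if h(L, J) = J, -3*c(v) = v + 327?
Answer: 1177042/801015 ≈ 1.4694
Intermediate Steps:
c(v) = -109 - v/3 (c(v) = -(v + 327)/3 = -(327 + v)/3 = -109 - v/3)
(392488 + c(95))/(266959 + h(209, 46)) = (392488 + (-109 - 1/3*95))/(266959 + 46) = (392488 + (-109 - 95/3))/267005 = (392488 - 422/3)*(1/267005) = (1177042/3)*(1/267005) = 1177042/801015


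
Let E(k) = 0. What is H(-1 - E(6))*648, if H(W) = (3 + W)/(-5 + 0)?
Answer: -1296/5 ≈ -259.20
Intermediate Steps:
H(W) = -⅗ - W/5 (H(W) = (3 + W)/(-5) = (3 + W)*(-⅕) = -⅗ - W/5)
H(-1 - E(6))*648 = (-⅗ - (-1 - 1*0)/5)*648 = (-⅗ - (-1 + 0)/5)*648 = (-⅗ - ⅕*(-1))*648 = (-⅗ + ⅕)*648 = -⅖*648 = -1296/5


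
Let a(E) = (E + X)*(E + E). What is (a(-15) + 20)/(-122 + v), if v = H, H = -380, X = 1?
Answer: -220/251 ≈ -0.87649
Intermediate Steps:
v = -380
a(E) = 2*E*(1 + E) (a(E) = (E + 1)*(E + E) = (1 + E)*(2*E) = 2*E*(1 + E))
(a(-15) + 20)/(-122 + v) = (2*(-15)*(1 - 15) + 20)/(-122 - 380) = (2*(-15)*(-14) + 20)/(-502) = (420 + 20)*(-1/502) = 440*(-1/502) = -220/251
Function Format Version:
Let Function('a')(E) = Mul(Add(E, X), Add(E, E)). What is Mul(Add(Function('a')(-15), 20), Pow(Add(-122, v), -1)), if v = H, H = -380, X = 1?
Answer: Rational(-220, 251) ≈ -0.87649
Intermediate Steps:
v = -380
Function('a')(E) = Mul(2, E, Add(1, E)) (Function('a')(E) = Mul(Add(E, 1), Add(E, E)) = Mul(Add(1, E), Mul(2, E)) = Mul(2, E, Add(1, E)))
Mul(Add(Function('a')(-15), 20), Pow(Add(-122, v), -1)) = Mul(Add(Mul(2, -15, Add(1, -15)), 20), Pow(Add(-122, -380), -1)) = Mul(Add(Mul(2, -15, -14), 20), Pow(-502, -1)) = Mul(Add(420, 20), Rational(-1, 502)) = Mul(440, Rational(-1, 502)) = Rational(-220, 251)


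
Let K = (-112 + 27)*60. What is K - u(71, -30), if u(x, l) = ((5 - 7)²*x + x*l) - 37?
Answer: -3217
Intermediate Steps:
u(x, l) = -37 + 4*x + l*x (u(x, l) = ((-2)²*x + l*x) - 37 = (4*x + l*x) - 37 = -37 + 4*x + l*x)
K = -5100 (K = -85*60 = -5100)
K - u(71, -30) = -5100 - (-37 + 4*71 - 30*71) = -5100 - (-37 + 284 - 2130) = -5100 - 1*(-1883) = -5100 + 1883 = -3217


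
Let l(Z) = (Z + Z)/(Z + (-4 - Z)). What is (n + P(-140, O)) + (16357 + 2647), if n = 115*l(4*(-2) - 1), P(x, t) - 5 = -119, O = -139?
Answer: 38815/2 ≈ 19408.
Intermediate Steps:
P(x, t) = -114 (P(x, t) = 5 - 119 = -114)
l(Z) = -Z/2 (l(Z) = (2*Z)/(-4) = (2*Z)*(-1/4) = -Z/2)
n = 1035/2 (n = 115*(-(4*(-2) - 1)/2) = 115*(-(-8 - 1)/2) = 115*(-1/2*(-9)) = 115*(9/2) = 1035/2 ≈ 517.50)
(n + P(-140, O)) + (16357 + 2647) = (1035/2 - 114) + (16357 + 2647) = 807/2 + 19004 = 38815/2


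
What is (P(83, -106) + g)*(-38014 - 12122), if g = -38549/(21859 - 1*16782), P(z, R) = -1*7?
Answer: 3714475968/5077 ≈ 7.3163e+5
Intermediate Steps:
P(z, R) = -7
g = -38549/5077 (g = -38549/(21859 - 16782) = -38549/5077 ≈ -7.5929)
(P(83, -106) + g)*(-38014 - 12122) = (-7 - 38549/5077)*(-38014 - 12122) = -74088/5077*(-50136) = 3714475968/5077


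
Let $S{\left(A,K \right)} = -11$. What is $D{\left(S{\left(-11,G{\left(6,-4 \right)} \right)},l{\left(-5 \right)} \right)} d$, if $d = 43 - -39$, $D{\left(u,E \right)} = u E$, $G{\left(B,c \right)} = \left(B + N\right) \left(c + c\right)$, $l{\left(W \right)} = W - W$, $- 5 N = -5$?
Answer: $0$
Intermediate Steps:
$N = 1$ ($N = \left(- \frac{1}{5}\right) \left(-5\right) = 1$)
$l{\left(W \right)} = 0$
$G{\left(B,c \right)} = 2 c \left(1 + B\right)$ ($G{\left(B,c \right)} = \left(B + 1\right) \left(c + c\right) = \left(1 + B\right) 2 c = 2 c \left(1 + B\right)$)
$D{\left(u,E \right)} = E u$
$d = 82$ ($d = 43 + 39 = 82$)
$D{\left(S{\left(-11,G{\left(6,-4 \right)} \right)},l{\left(-5 \right)} \right)} d = 0 \left(-11\right) 82 = 0 \cdot 82 = 0$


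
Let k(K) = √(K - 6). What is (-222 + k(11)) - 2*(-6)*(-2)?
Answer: -246 + √5 ≈ -243.76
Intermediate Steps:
k(K) = √(-6 + K)
(-222 + k(11)) - 2*(-6)*(-2) = (-222 + √(-6 + 11)) - 2*(-6)*(-2) = (-222 + √5) + 12*(-2) = (-222 + √5) - 24 = -246 + √5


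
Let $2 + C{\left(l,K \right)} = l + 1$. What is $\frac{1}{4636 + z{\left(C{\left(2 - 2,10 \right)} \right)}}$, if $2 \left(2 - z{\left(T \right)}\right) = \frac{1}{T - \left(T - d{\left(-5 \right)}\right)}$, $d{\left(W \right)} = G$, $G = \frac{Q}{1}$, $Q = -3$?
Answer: $\frac{6}{27829} \approx 0.0002156$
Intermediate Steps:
$G = -3$ ($G = - \frac{3}{1} = \left(-3\right) 1 = -3$)
$d{\left(W \right)} = -3$
$C{\left(l,K \right)} = -1 + l$ ($C{\left(l,K \right)} = -2 + \left(l + 1\right) = -2 + \left(1 + l\right) = -1 + l$)
$z{\left(T \right)} = \frac{13}{6}$ ($z{\left(T \right)} = 2 - \frac{1}{2 \left(T - \left(3 + T\right)\right)} = 2 - \frac{1}{2 \left(-3\right)} = 2 - - \frac{1}{6} = 2 + \frac{1}{6} = \frac{13}{6}$)
$\frac{1}{4636 + z{\left(C{\left(2 - 2,10 \right)} \right)}} = \frac{1}{4636 + \frac{13}{6}} = \frac{1}{\frac{27829}{6}} = \frac{6}{27829}$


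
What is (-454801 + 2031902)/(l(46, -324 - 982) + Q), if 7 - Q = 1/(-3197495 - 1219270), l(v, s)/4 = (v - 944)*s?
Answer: 6965684498265/20719746880636 ≈ 0.33619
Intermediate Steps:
l(v, s) = 4*s*(-944 + v) (l(v, s) = 4*((v - 944)*s) = 4*((-944 + v)*s) = 4*(s*(-944 + v)) = 4*s*(-944 + v))
Q = 30917356/4416765 (Q = 7 - 1/(-3197495 - 1219270) = 7 - 1/(-4416765) = 7 - 1*(-1/4416765) = 7 + 1/4416765 = 30917356/4416765 ≈ 7.0000)
(-454801 + 2031902)/(l(46, -324 - 982) + Q) = (-454801 + 2031902)/(4*(-324 - 982)*(-944 + 46) + 30917356/4416765) = 1577101/(4*(-1306)*(-898) + 30917356/4416765) = 1577101/(4691152 + 30917356/4416765) = 1577101/(20719746880636/4416765) = 1577101*(4416765/20719746880636) = 6965684498265/20719746880636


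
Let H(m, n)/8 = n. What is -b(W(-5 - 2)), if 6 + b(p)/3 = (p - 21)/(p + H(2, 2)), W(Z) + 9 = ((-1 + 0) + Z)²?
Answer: 1176/71 ≈ 16.563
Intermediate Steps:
H(m, n) = 8*n
W(Z) = -9 + (-1 + Z)² (W(Z) = -9 + ((-1 + 0) + Z)² = -9 + (-1 + Z)²)
b(p) = -18 + 3*(-21 + p)/(16 + p) (b(p) = -18 + 3*((p - 21)/(p + 8*2)) = -18 + 3*((-21 + p)/(p + 16)) = -18 + 3*((-21 + p)/(16 + p)) = -18 + 3*(-21 + p)/(16 + p))
-b(W(-5 - 2)) = -3*(-117 - 5*(-9 + (-1 + (-5 - 2))²))/(16 + (-9 + (-1 + (-5 - 2))²)) = -3*(-117 - 5*(-9 + (-1 - 7)²))/(16 + (-9 + (-1 - 7)²)) = -3*(-117 - 5*(-9 + (-8)²))/(16 + (-9 + (-8)²)) = -3*(-117 - 5*(-9 + 64))/(16 + (-9 + 64)) = -3*(-117 - 5*55)/(16 + 55) = -3*(-117 - 275)/71 = -3*(-392)/71 = -1*(-1176/71) = 1176/71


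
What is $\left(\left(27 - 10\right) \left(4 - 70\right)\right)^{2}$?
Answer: $1258884$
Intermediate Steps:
$\left(\left(27 - 10\right) \left(4 - 70\right)\right)^{2} = \left(17 \left(-66\right)\right)^{2} = \left(-1122\right)^{2} = 1258884$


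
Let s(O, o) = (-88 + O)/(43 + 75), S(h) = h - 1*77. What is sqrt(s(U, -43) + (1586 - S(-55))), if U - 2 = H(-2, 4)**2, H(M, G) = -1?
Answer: sqrt(23911402)/118 ≈ 41.440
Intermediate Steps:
S(h) = -77 + h (S(h) = h - 77 = -77 + h)
U = 3 (U = 2 + (-1)**2 = 2 + 1 = 3)
s(O, o) = -44/59 + O/118 (s(O, o) = (-88 + O)/118 = (-88 + O)*(1/118) = -44/59 + O/118)
sqrt(s(U, -43) + (1586 - S(-55))) = sqrt((-44/59 + (1/118)*3) + (1586 - (-77 - 55))) = sqrt((-44/59 + 3/118) + (1586 - 1*(-132))) = sqrt(-85/118 + (1586 + 132)) = sqrt(-85/118 + 1718) = sqrt(202639/118) = sqrt(23911402)/118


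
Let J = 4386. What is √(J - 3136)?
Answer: 25*√2 ≈ 35.355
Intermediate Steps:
√(J - 3136) = √(4386 - 3136) = √1250 = 25*√2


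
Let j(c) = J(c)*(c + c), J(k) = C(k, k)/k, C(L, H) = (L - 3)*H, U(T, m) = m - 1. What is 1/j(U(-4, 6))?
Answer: 1/20 ≈ 0.050000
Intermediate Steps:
U(T, m) = -1 + m
C(L, H) = H*(-3 + L) (C(L, H) = (-3 + L)*H = H*(-3 + L))
J(k) = -3 + k (J(k) = (k*(-3 + k))/k = -3 + k)
j(c) = 2*c*(-3 + c) (j(c) = (-3 + c)*(c + c) = (-3 + c)*(2*c) = 2*c*(-3 + c))
1/j(U(-4, 6)) = 1/(2*(-1 + 6)*(-3 + (-1 + 6))) = 1/(2*5*(-3 + 5)) = 1/(2*5*2) = 1/20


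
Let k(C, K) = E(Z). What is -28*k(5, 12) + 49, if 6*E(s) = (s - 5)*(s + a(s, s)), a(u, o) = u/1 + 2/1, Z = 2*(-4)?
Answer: -2401/3 ≈ -800.33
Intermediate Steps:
Z = -8
a(u, o) = 2 + u (a(u, o) = u*1 + 2*1 = u + 2 = 2 + u)
E(s) = (-5 + s)*(2 + 2*s)/6 (E(s) = ((s - 5)*(s + (2 + s)))/6 = ((-5 + s)*(2 + 2*s))/6 = (-5 + s)*(2 + 2*s)/6)
k(C, K) = 91/3 (k(C, K) = -5/3 - 4/3*(-8) + (⅓)*(-8)² = -5/3 + 32/3 + (⅓)*64 = -5/3 + 32/3 + 64/3 = 91/3)
-28*k(5, 12) + 49 = -28*91/3 + 49 = -2548/3 + 49 = -2401/3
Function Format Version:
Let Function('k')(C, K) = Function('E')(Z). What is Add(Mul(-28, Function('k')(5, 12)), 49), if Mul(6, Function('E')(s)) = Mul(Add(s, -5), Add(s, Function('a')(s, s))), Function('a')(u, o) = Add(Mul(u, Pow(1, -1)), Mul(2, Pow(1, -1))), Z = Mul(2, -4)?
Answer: Rational(-2401, 3) ≈ -800.33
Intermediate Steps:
Z = -8
Function('a')(u, o) = Add(2, u) (Function('a')(u, o) = Add(Mul(u, 1), Mul(2, 1)) = Add(u, 2) = Add(2, u))
Function('E')(s) = Mul(Rational(1, 6), Add(-5, s), Add(2, Mul(2, s))) (Function('E')(s) = Mul(Rational(1, 6), Mul(Add(s, -5), Add(s, Add(2, s)))) = Mul(Rational(1, 6), Mul(Add(-5, s), Add(2, Mul(2, s)))) = Mul(Rational(1, 6), Add(-5, s), Add(2, Mul(2, s))))
Function('k')(C, K) = Rational(91, 3) (Function('k')(C, K) = Add(Rational(-5, 3), Mul(Rational(-4, 3), -8), Mul(Rational(1, 3), Pow(-8, 2))) = Add(Rational(-5, 3), Rational(32, 3), Mul(Rational(1, 3), 64)) = Add(Rational(-5, 3), Rational(32, 3), Rational(64, 3)) = Rational(91, 3))
Add(Mul(-28, Function('k')(5, 12)), 49) = Add(Mul(-28, Rational(91, 3)), 49) = Add(Rational(-2548, 3), 49) = Rational(-2401, 3)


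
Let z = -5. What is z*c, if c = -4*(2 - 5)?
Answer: -60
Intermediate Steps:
c = 12 (c = -4*(-3) = 12)
z*c = -5*12 = -60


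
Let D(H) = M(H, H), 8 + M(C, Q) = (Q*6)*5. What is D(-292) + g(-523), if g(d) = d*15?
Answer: -16613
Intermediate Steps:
M(C, Q) = -8 + 30*Q (M(C, Q) = -8 + (Q*6)*5 = -8 + (6*Q)*5 = -8 + 30*Q)
D(H) = -8 + 30*H
g(d) = 15*d
D(-292) + g(-523) = (-8 + 30*(-292)) + 15*(-523) = (-8 - 8760) - 7845 = -8768 - 7845 = -16613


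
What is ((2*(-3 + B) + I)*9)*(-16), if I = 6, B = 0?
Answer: 0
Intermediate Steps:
((2*(-3 + B) + I)*9)*(-16) = ((2*(-3 + 0) + 6)*9)*(-16) = ((2*(-3) + 6)*9)*(-16) = ((-6 + 6)*9)*(-16) = (0*9)*(-16) = 0*(-16) = 0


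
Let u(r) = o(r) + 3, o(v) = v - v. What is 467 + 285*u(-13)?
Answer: 1322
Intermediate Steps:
o(v) = 0
u(r) = 3 (u(r) = 0 + 3 = 3)
467 + 285*u(-13) = 467 + 285*3 = 467 + 855 = 1322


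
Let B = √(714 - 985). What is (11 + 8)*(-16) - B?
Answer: -304 - I*√271 ≈ -304.0 - 16.462*I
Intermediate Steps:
B = I*√271 (B = √(-271) = I*√271 ≈ 16.462*I)
(11 + 8)*(-16) - B = (11 + 8)*(-16) - I*√271 = 19*(-16) - I*√271 = -304 - I*√271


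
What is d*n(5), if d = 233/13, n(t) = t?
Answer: 1165/13 ≈ 89.615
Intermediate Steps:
d = 233/13 (d = 233*(1/13) = 233/13 ≈ 17.923)
d*n(5) = (233/13)*5 = 1165/13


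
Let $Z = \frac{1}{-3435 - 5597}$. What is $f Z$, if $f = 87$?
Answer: $- \frac{87}{9032} \approx -0.0096324$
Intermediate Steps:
$Z = - \frac{1}{9032}$ ($Z = \frac{1}{-9032} = - \frac{1}{9032} \approx -0.00011072$)
$f Z = 87 \left(- \frac{1}{9032}\right) = - \frac{87}{9032}$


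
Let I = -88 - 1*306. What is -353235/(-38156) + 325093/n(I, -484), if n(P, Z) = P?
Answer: -6132536959/7516732 ≈ -815.85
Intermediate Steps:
I = -394 (I = -88 - 306 = -394)
-353235/(-38156) + 325093/n(I, -484) = -353235/(-38156) + 325093/(-394) = -353235*(-1/38156) + 325093*(-1/394) = 353235/38156 - 325093/394 = -6132536959/7516732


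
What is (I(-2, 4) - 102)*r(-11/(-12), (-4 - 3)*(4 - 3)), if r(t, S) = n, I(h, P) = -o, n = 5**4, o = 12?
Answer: -71250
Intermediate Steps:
n = 625
I(h, P) = -12 (I(h, P) = -1*12 = -12)
r(t, S) = 625
(I(-2, 4) - 102)*r(-11/(-12), (-4 - 3)*(4 - 3)) = (-12 - 102)*625 = -114*625 = -71250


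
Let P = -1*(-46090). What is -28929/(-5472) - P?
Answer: -84058517/1824 ≈ -46085.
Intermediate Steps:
P = 46090
-28929/(-5472) - P = -28929/(-5472) - 1*46090 = -28929*(-1/5472) - 46090 = 9643/1824 - 46090 = -84058517/1824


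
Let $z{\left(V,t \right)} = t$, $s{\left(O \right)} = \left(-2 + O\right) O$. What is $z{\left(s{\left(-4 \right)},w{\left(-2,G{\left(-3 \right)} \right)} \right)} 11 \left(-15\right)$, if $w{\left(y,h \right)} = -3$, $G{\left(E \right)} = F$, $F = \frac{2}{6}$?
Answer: $495$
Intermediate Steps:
$F = \frac{1}{3}$ ($F = 2 \cdot \frac{1}{6} = \frac{1}{3} \approx 0.33333$)
$G{\left(E \right)} = \frac{1}{3}$
$s{\left(O \right)} = O \left(-2 + O\right)$
$z{\left(s{\left(-4 \right)},w{\left(-2,G{\left(-3 \right)} \right)} \right)} 11 \left(-15\right) = \left(-3\right) 11 \left(-15\right) = \left(-33\right) \left(-15\right) = 495$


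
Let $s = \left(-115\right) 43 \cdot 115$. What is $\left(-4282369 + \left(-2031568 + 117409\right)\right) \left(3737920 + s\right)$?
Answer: $-19638315381360$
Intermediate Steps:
$s = -568675$ ($s = \left(-4945\right) 115 = -568675$)
$\left(-4282369 + \left(-2031568 + 117409\right)\right) \left(3737920 + s\right) = \left(-4282369 + \left(-2031568 + 117409\right)\right) \left(3737920 - 568675\right) = \left(-4282369 - 1914159\right) 3169245 = \left(-6196528\right) 3169245 = -19638315381360$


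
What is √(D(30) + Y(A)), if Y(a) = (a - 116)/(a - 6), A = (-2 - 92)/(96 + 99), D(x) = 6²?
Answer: √5389222/316 ≈ 7.3464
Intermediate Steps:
D(x) = 36
A = -94/195 ≈ -0.48205
Y(a) = (-116 + a)/(-6 + a)
√(D(30) + Y(A)) = √(36 + (-116 - 94/195)/(-6 - 94/195)) = √(36 - 22714/195/(-1264/195)) = √(36 - 195/1264*(-22714/195)) = √(36 + 11357/632) = √(34109/632) = √5389222/316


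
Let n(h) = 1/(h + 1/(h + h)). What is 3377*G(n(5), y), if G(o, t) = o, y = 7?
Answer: 33770/51 ≈ 662.16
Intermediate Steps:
n(h) = 1/(h + 1/(2*h))
3377*G(n(5), y) = 3377*(2*5/(1 + 2*5**2)) = 3377*(2*5/(1 + 2*25)) = 3377*(2*5/(1 + 50)) = 3377*(2*5/51) = 3377*(2*5*(1/51)) = 3377*(10/51) = 33770/51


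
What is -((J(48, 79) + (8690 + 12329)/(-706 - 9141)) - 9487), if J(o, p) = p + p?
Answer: 91883682/9847 ≈ 9331.1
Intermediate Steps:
J(o, p) = 2*p
-((J(48, 79) + (8690 + 12329)/(-706 - 9141)) - 9487) = -((2*79 + (8690 + 12329)/(-706 - 9141)) - 9487) = -((158 + 21019/(-9847)) - 9487) = -((158 + 21019*(-1/9847)) - 9487) = -((158 - 21019/9847) - 9487) = -(1534807/9847 - 9487) = -1*(-91883682/9847) = 91883682/9847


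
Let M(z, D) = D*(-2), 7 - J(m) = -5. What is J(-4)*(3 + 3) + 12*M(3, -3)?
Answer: 144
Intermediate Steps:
J(m) = 12 (J(m) = 7 - 1*(-5) = 7 + 5 = 12)
M(z, D) = -2*D
J(-4)*(3 + 3) + 12*M(3, -3) = 12*(3 + 3) + 12*(-2*(-3)) = 12*6 + 12*6 = 72 + 72 = 144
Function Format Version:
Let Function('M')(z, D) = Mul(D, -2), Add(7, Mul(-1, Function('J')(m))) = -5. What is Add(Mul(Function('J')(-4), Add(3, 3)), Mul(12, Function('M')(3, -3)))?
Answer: 144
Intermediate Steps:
Function('J')(m) = 12 (Function('J')(m) = Add(7, Mul(-1, -5)) = Add(7, 5) = 12)
Function('M')(z, D) = Mul(-2, D)
Add(Mul(Function('J')(-4), Add(3, 3)), Mul(12, Function('M')(3, -3))) = Add(Mul(12, Add(3, 3)), Mul(12, Mul(-2, -3))) = Add(Mul(12, 6), Mul(12, 6)) = Add(72, 72) = 144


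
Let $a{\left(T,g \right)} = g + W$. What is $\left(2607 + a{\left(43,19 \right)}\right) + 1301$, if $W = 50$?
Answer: $3977$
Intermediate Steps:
$a{\left(T,g \right)} = 50 + g$ ($a{\left(T,g \right)} = g + 50 = 50 + g$)
$\left(2607 + a{\left(43,19 \right)}\right) + 1301 = \left(2607 + \left(50 + 19\right)\right) + 1301 = \left(2607 + 69\right) + 1301 = 2676 + 1301 = 3977$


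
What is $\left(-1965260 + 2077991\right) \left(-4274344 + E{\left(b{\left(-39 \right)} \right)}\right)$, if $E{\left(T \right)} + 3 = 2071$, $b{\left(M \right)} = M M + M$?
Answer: $-481617945756$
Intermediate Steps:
$b{\left(M \right)} = M + M^{2}$ ($b{\left(M \right)} = M^{2} + M = M + M^{2}$)
$E{\left(T \right)} = 2068$ ($E{\left(T \right)} = -3 + 2071 = 2068$)
$\left(-1965260 + 2077991\right) \left(-4274344 + E{\left(b{\left(-39 \right)} \right)}\right) = \left(-1965260 + 2077991\right) \left(-4274344 + 2068\right) = 112731 \left(-4272276\right) = -481617945756$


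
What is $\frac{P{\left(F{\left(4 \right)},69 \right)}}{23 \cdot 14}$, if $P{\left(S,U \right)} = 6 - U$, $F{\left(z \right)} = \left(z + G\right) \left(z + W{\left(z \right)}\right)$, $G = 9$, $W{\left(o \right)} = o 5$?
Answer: $- \frac{9}{46} \approx -0.19565$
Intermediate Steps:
$W{\left(o \right)} = 5 o$
$F{\left(z \right)} = 6 z \left(9 + z\right)$ ($F{\left(z \right)} = \left(z + 9\right) \left(z + 5 z\right) = \left(9 + z\right) 6 z = 6 z \left(9 + z\right)$)
$\frac{P{\left(F{\left(4 \right)},69 \right)}}{23 \cdot 14} = \frac{6 - 69}{23 \cdot 14} = \frac{6 - 69}{322} = \left(-63\right) \frac{1}{322} = - \frac{9}{46}$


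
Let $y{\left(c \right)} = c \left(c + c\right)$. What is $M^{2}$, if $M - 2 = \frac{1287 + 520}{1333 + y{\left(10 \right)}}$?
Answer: $\frac{23746129}{2350089} \approx 10.104$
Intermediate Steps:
$y{\left(c \right)} = 2 c^{2}$ ($y{\left(c \right)} = c 2 c = 2 c^{2}$)
$M = \frac{4873}{1533}$ ($M = 2 + \frac{1287 + 520}{1333 + 2 \cdot 10^{2}} = 2 + \frac{1807}{1333 + 2 \cdot 100} = 2 + \frac{1807}{1333 + 200} = 2 + \frac{1807}{1533} = \frac{4873}{1533} \approx 3.1787$)
$M^{2} = \left(\frac{4873}{1533}\right)^{2} = \frac{23746129}{2350089}$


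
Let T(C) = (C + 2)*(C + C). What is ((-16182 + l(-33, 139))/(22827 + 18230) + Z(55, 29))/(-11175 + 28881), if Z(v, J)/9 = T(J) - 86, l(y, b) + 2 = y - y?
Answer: 316295036/363477621 ≈ 0.87019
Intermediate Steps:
l(y, b) = -2 (l(y, b) = -2 + (y - y) = -2 + 0 = -2)
T(C) = 2*C*(2 + C) (T(C) = (2 + C)*(2*C) = 2*C*(2 + C))
Z(v, J) = -774 + 18*J*(2 + J) (Z(v, J) = 9*(2*J*(2 + J) - 86) = 9*(-86 + 2*J*(2 + J)) = -774 + 18*J*(2 + J))
((-16182 + l(-33, 139))/(22827 + 18230) + Z(55, 29))/(-11175 + 28881) = ((-16182 - 2)/(22827 + 18230) + (-774 + 18*29*(2 + 29)))/(-11175 + 28881) = (-16184/41057 + (-774 + 18*29*31))/17706 = (-16184*1/41057 + (-774 + 16182))*(1/17706) = (-16184/41057 + 15408)*(1/17706) = (632590072/41057)*(1/17706) = 316295036/363477621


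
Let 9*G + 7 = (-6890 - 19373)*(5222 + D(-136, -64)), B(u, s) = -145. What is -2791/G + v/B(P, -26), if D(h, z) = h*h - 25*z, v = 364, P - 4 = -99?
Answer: -242029655069/96414362945 ≈ -2.5103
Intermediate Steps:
P = -95 (P = 4 - 99 = -95)
D(h, z) = h² - 25*z
G = -664926641/9 (G = -7/9 + ((-6890 - 19373)*(5222 + ((-136)² - 25*(-64))))/9 = -7/9 + (-26263*(5222 + (18496 + 1600)))/9 = -7/9 + (-26263*(5222 + 20096))/9 = -7/9 + (-26263*25318)/9 = -7/9 + (⅑)*(-664926634) = -7/9 - 664926634/9 = -664926641/9 ≈ -7.3881e+7)
-2791/G + v/B(P, -26) = -2791/(-664926641/9) + 364/(-145) = -2791*(-9/664926641) + 364*(-1/145) = 25119/664926641 - 364/145 = -242029655069/96414362945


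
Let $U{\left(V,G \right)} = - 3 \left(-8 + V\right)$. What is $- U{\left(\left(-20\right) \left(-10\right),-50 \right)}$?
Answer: $576$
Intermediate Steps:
$U{\left(V,G \right)} = 24 - 3 V$
$- U{\left(\left(-20\right) \left(-10\right),-50 \right)} = - (24 - 3 \left(\left(-20\right) \left(-10\right)\right)) = - (24 - 600) = \left(-1\right) \left(-576\right) = 576$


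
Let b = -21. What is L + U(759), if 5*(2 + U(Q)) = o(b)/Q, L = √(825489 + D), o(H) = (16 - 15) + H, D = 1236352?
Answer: -1522/759 + √2061841 ≈ 1433.9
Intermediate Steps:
o(H) = 1 + H
L = √2061841 (L = √(825489 + 1236352) = √2061841 ≈ 1435.9)
U(Q) = -2 - 4/Q (U(Q) = -2 + ((1 - 21)/Q)/5 = -2 + (-20/Q)/5 = -2 - 4/Q)
L + U(759) = √2061841 + (-2 - 4/759) = √2061841 - 1522/759 = -1522/759 + √2061841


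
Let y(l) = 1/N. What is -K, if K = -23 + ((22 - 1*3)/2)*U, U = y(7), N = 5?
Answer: 211/10 ≈ 21.100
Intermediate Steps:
y(l) = ⅕ (y(l) = 1/5 = ⅕)
U = ⅕ ≈ 0.20000
K = -211/10 (K = -23 + ((22 - 1*3)/2)*(⅕) = -23 + ((22 - 3)*(½))*(⅕) = -23 + (19*(½))*(⅕) = -23 + (19/2)*(⅕) = -23 + 19/10 = -211/10 ≈ -21.100)
-K = -1*(-211/10) = 211/10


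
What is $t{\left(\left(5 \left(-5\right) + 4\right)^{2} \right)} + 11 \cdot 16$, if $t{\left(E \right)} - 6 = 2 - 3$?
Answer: $181$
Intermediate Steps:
$t{\left(E \right)} = 5$ ($t{\left(E \right)} = 6 + \left(2 - 3\right) = 6 - 1 = 5$)
$t{\left(\left(5 \left(-5\right) + 4\right)^{2} \right)} + 11 \cdot 16 = 5 + 11 \cdot 16 = 5 + 176 = 181$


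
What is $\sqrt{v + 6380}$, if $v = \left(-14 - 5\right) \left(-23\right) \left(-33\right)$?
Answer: $i \sqrt{8041} \approx 89.672 i$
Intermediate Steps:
$v = -14421$ ($v = \left(-19\right) \left(-23\right) \left(-33\right) = 437 \left(-33\right) = -14421$)
$\sqrt{v + 6380} = \sqrt{-14421 + 6380} = \sqrt{-8041} = i \sqrt{8041}$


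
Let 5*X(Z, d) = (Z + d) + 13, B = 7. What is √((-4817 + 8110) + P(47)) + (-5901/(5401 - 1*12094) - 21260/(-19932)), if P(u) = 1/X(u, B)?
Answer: 21659326/11117073 + 2*√3695653/67 ≈ 59.334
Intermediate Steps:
X(Z, d) = 13/5 + Z/5 + d/5 (X(Z, d) = ((Z + d) + 13)/5 = (13 + Z + d)/5 = 13/5 + Z/5 + d/5)
P(u) = 1/(4 + u/5) (P(u) = 1/(13/5 + u/5 + (⅕)*7) = 1/(13/5 + u/5 + 7/5) = 1/(4 + u/5))
√((-4817 + 8110) + P(47)) + (-5901/(5401 - 1*12094) - 21260/(-19932)) = √((-4817 + 8110) + 5/(20 + 47)) + (-5901/(5401 - 1*12094) - 21260/(-19932)) = √(3293 + 5/67) + (-5901/(5401 - 12094) - 21260*(-1/19932)) = √(3293 + 5*(1/67)) + (-5901/(-6693) + 5315/4983) = √(3293 + 5/67) + (-5901*(-1/6693) + 5315/4983) = √(220636/67) + (1967/2231 + 5315/4983) = 2*√3695653/67 + 21659326/11117073 = 21659326/11117073 + 2*√3695653/67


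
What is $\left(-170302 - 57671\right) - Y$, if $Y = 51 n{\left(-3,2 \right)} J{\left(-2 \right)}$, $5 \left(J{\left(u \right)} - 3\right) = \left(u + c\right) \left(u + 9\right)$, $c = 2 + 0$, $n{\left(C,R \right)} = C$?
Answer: $-227514$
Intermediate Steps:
$c = 2$
$J{\left(u \right)} = 3 + \frac{\left(2 + u\right) \left(9 + u\right)}{5}$ ($J{\left(u \right)} = 3 + \frac{\left(u + 2\right) \left(u + 9\right)}{5} = 3 + \frac{\left(2 + u\right) \left(9 + u\right)}{5}$)
$Y = -459$ ($Y = 51 \left(-3\right) \left(\frac{33}{5} + \frac{\left(-2\right)^{2}}{5} + \frac{11}{5} \left(-2\right)\right) = - 153 \left(\frac{33}{5} + \frac{1}{5} \cdot 4 - \frac{22}{5}\right) = - 153 \left(\frac{33}{5} + \frac{4}{5} - \frac{22}{5}\right) = \left(-153\right) 3 = -459$)
$\left(-170302 - 57671\right) - Y = \left(-170302 - 57671\right) - -459 = -227973 + 459 = -227514$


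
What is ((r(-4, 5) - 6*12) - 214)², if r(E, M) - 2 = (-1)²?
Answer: 80089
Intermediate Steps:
r(E, M) = 3 (r(E, M) = 2 + (-1)² = 2 + 1 = 3)
((r(-4, 5) - 6*12) - 214)² = ((3 - 6*12) - 214)² = ((3 - 72) - 214)² = (-69 - 214)² = (-283)² = 80089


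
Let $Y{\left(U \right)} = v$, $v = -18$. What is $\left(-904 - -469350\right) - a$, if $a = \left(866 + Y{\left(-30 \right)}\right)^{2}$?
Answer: $-250658$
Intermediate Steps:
$Y{\left(U \right)} = -18$
$a = 719104$ ($a = \left(866 - 18\right)^{2} = 848^{2} = 719104$)
$\left(-904 - -469350\right) - a = \left(-904 - -469350\right) - 719104 = \left(-904 + 469350\right) - 719104 = 468446 - 719104 = -250658$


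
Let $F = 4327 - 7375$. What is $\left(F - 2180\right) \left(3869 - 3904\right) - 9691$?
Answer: $173289$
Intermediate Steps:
$F = -3048$
$\left(F - 2180\right) \left(3869 - 3904\right) - 9691 = \left(-3048 - 2180\right) \left(3869 - 3904\right) - 9691 = \left(-5228\right) \left(-35\right) - 9691 = 182980 - 9691 = 173289$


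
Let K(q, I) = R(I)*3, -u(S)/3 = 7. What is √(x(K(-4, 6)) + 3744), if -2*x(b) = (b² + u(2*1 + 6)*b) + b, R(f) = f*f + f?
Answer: 3*I*√326 ≈ 54.166*I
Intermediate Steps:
R(f) = f + f² (R(f) = f² + f = f + f²)
u(S) = -21 (u(S) = -3*7 = -21)
K(q, I) = 3*I*(1 + I) (K(q, I) = (I*(1 + I))*3 = 3*I*(1 + I))
x(b) = 10*b - b²/2 (x(b) = -((b² - 21*b) + b)/2 = -(b² - 20*b)/2 = 10*b - b²/2)
√(x(K(-4, 6)) + 3744) = √((3*6*(1 + 6))*(20 - 3*6*(1 + 6))/2 + 3744) = √((3*6*7)*(20 - 3*6*7)/2 + 3744) = √((½)*126*(20 - 1*126) + 3744) = √((½)*126*(20 - 126) + 3744) = √((½)*126*(-106) + 3744) = √(-6678 + 3744) = √(-2934) = 3*I*√326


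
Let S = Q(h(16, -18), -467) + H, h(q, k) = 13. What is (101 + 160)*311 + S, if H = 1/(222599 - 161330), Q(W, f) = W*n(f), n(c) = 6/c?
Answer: 2322510443018/28612623 ≈ 81171.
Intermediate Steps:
Q(W, f) = 6*W/f (Q(W, f) = W*(6/f) = 6*W/f)
H = 1/61269 ≈ 1.6321e-5
S = -4778515/28612623 (S = 6*13/(-467) + 1/61269 = 6*13*(-1/467) + 1/61269 = -78/467 + 1/61269 = -4778515/28612623 ≈ -0.16701)
(101 + 160)*311 + S = (101 + 160)*311 - 4778515/28612623 = 261*311 - 4778515/28612623 = 81171 - 4778515/28612623 = 2322510443018/28612623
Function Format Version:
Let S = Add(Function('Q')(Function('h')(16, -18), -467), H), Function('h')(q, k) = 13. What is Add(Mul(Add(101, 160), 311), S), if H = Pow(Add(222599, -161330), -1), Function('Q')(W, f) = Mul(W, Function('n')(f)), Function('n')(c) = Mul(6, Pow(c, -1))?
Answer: Rational(2322510443018, 28612623) ≈ 81171.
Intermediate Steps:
Function('Q')(W, f) = Mul(6, W, Pow(f, -1)) (Function('Q')(W, f) = Mul(W, Mul(6, Pow(f, -1))) = Mul(6, W, Pow(f, -1)))
H = Rational(1, 61269) (H = Pow(61269, -1) = Rational(1, 61269) ≈ 1.6321e-5)
S = Rational(-4778515, 28612623) (S = Add(Mul(6, 13, Pow(-467, -1)), Rational(1, 61269)) = Add(Mul(6, 13, Rational(-1, 467)), Rational(1, 61269)) = Add(Rational(-78, 467), Rational(1, 61269)) = Rational(-4778515, 28612623) ≈ -0.16701)
Add(Mul(Add(101, 160), 311), S) = Add(Mul(Add(101, 160), 311), Rational(-4778515, 28612623)) = Add(Mul(261, 311), Rational(-4778515, 28612623)) = Add(81171, Rational(-4778515, 28612623)) = Rational(2322510443018, 28612623)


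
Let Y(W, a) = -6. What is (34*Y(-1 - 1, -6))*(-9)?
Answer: 1836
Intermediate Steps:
(34*Y(-1 - 1, -6))*(-9) = (34*(-6))*(-9) = -204*(-9) = 1836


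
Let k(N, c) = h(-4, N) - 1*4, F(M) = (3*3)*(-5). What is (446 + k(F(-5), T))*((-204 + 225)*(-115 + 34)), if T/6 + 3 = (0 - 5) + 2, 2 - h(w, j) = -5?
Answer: -763749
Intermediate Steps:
h(w, j) = 7 (h(w, j) = 2 - 1*(-5) = 2 + 5 = 7)
T = -36 (T = -18 + 6*((0 - 5) + 2) = -18 + 6*(-5 + 2) = -18 + 6*(-3) = -18 - 18 = -36)
F(M) = -45 (F(M) = 9*(-5) = -45)
k(N, c) = 3 (k(N, c) = 7 - 1*4 = 7 - 4 = 3)
(446 + k(F(-5), T))*((-204 + 225)*(-115 + 34)) = (446 + 3)*((-204 + 225)*(-115 + 34)) = 449*(21*(-81)) = 449*(-1701) = -763749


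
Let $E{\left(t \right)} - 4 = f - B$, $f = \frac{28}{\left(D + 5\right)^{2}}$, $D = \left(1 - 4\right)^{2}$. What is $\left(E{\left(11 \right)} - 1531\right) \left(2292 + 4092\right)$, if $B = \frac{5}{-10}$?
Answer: $-9744264$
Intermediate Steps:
$B = - \frac{1}{2}$ ($B = 5 \left(- \frac{1}{10}\right) = - \frac{1}{2} \approx -0.5$)
$D = 9$ ($D = \left(-3\right)^{2} = 9$)
$f = \frac{1}{7}$ ($f = \frac{28}{\left(9 + 5\right)^{2}} = \frac{28}{14^{2}} = \frac{28}{196} = 28 \cdot \frac{1}{196} = \frac{1}{7} \approx 0.14286$)
$E{\left(t \right)} = \frac{65}{14}$ ($E{\left(t \right)} = 4 + \left(\frac{1}{7} - - \frac{1}{2}\right) = 4 + \left(\frac{1}{7} + \frac{1}{2}\right) = 4 + \frac{9}{14} = \frac{65}{14}$)
$\left(E{\left(11 \right)} - 1531\right) \left(2292 + 4092\right) = \left(\frac{65}{14} - 1531\right) \left(2292 + 4092\right) = \left(- \frac{21369}{14}\right) 6384 = -9744264$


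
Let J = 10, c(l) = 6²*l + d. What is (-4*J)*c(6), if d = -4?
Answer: -8480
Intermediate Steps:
c(l) = -4 + 36*l (c(l) = 6²*l - 4 = 36*l - 4 = -4 + 36*l)
(-4*J)*c(6) = (-4*10)*(-4 + 36*6) = -40*(-4 + 216) = -40*212 = -8480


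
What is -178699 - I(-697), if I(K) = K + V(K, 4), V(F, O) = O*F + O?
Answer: -175218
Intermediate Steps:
V(F, O) = O + F*O (V(F, O) = F*O + O = O + F*O)
I(K) = 4 + 5*K (I(K) = K + 4*(1 + K) = K + (4 + 4*K) = 4 + 5*K)
-178699 - I(-697) = -178699 - (4 + 5*(-697)) = -178699 - (4 - 3485) = -178699 - 1*(-3481) = -178699 + 3481 = -175218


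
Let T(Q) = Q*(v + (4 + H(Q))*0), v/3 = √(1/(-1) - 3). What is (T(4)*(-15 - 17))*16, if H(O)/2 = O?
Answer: -12288*I ≈ -12288.0*I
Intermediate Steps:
H(O) = 2*O
v = 6*I (v = 3*√(1/(-1) - 3) = 3*√(1*(-1) - 3) = 3*√(-1 - 3) = 3*√(-4) = 3*(2*I) = 6*I ≈ 6.0*I)
T(Q) = 6*I*Q (T(Q) = Q*(6*I + (4 + 2*Q)*0) = Q*(6*I + 0) = Q*(6*I) = 6*I*Q)
(T(4)*(-15 - 17))*16 = ((6*I*4)*(-15 - 17))*16 = ((24*I)*(-32))*16 = -768*I*16 = -12288*I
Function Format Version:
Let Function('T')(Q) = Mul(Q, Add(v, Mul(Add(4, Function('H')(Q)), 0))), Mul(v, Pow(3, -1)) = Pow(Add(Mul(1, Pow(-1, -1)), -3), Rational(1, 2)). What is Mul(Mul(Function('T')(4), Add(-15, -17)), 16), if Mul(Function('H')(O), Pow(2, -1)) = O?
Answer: Mul(-12288, I) ≈ Mul(-12288., I)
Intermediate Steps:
Function('H')(O) = Mul(2, O)
v = Mul(6, I) (v = Mul(3, Pow(Add(Mul(1, Pow(-1, -1)), -3), Rational(1, 2))) = Mul(3, Pow(Add(Mul(1, -1), -3), Rational(1, 2))) = Mul(3, Pow(Add(-1, -3), Rational(1, 2))) = Mul(3, Pow(-4, Rational(1, 2))) = Mul(3, Mul(2, I)) = Mul(6, I) ≈ Mul(6.0000, I))
Function('T')(Q) = Mul(6, I, Q) (Function('T')(Q) = Mul(Q, Add(Mul(6, I), Mul(Add(4, Mul(2, Q)), 0))) = Mul(Q, Add(Mul(6, I), 0)) = Mul(Q, Mul(6, I)) = Mul(6, I, Q))
Mul(Mul(Function('T')(4), Add(-15, -17)), 16) = Mul(Mul(Mul(6, I, 4), Add(-15, -17)), 16) = Mul(Mul(Mul(24, I), -32), 16) = Mul(Mul(-768, I), 16) = Mul(-12288, I)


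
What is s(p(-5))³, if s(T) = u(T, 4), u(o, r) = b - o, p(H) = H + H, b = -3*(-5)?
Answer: 15625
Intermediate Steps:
b = 15
p(H) = 2*H
u(o, r) = 15 - o
s(T) = 15 - T
s(p(-5))³ = (15 - 2*(-5))³ = (15 - 1*(-10))³ = (15 + 10)³ = 25³ = 15625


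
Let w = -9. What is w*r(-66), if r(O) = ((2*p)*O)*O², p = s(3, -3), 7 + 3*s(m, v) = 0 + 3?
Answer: -6899904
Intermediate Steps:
s(m, v) = -4/3 (s(m, v) = -7/3 + (0 + 3)/3 = -7/3 + (⅓)*3 = -7/3 + 1 = -4/3)
p = -4/3 ≈ -1.3333
r(O) = -8*O³/3 (r(O) = ((2*(-4/3))*O)*O² = (-8*O/3)*O² = -8*O³/3)
w*r(-66) = -(-24)*(-66)³ = -(-24)*(-287496) = -9*766656 = -6899904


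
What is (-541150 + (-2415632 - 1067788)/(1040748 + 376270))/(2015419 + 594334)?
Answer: -383411387060/1849033488277 ≈ -0.20736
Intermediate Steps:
(-541150 + (-2415632 - 1067788)/(1040748 + 376270))/(2015419 + 594334) = (-541150 - 3483420/1417018)/2609753 = (-541150 - 3483420*1/1417018)*(1/2609753) = (-541150 - 1741710/708509)*(1/2609753) = -383411387060/708509*1/2609753 = -383411387060/1849033488277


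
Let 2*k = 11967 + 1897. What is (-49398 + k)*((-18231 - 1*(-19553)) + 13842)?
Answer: -643954424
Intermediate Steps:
k = 6932 (k = (11967 + 1897)/2 = (1/2)*13864 = 6932)
(-49398 + k)*((-18231 - 1*(-19553)) + 13842) = (-49398 + 6932)*((-18231 - 1*(-19553)) + 13842) = -42466*((-18231 + 19553) + 13842) = -42466*(1322 + 13842) = -42466*15164 = -643954424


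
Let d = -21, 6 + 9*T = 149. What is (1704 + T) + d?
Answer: 15290/9 ≈ 1698.9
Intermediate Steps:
T = 143/9 (T = -⅔ + (⅑)*149 = -⅔ + 149/9 = 143/9 ≈ 15.889)
(1704 + T) + d = (1704 + 143/9) - 21 = 15479/9 - 21 = 15290/9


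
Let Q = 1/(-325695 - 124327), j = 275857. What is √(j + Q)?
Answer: 9*√689709933353886/450022 ≈ 525.22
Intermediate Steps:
Q = -1/450022 (Q = 1/(-450022) = -1/450022 ≈ -2.2221e-6)
√(j + Q) = √(275857 - 1/450022) = √(124141718853/450022) = 9*√689709933353886/450022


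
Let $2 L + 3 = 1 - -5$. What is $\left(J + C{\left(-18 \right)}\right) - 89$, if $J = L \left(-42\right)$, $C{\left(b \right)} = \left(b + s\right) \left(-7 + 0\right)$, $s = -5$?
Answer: $9$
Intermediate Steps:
$C{\left(b \right)} = 35 - 7 b$ ($C{\left(b \right)} = \left(b - 5\right) \left(-7 + 0\right) = \left(-5 + b\right) \left(-7\right) = 35 - 7 b$)
$L = \frac{3}{2}$ ($L = - \frac{3}{2} + \frac{1 - -5}{2} = - \frac{3}{2} + \frac{1 + 5}{2} = - \frac{3}{2} + \frac{1}{2} \cdot 6 = - \frac{3}{2} + 3 = \frac{3}{2} \approx 1.5$)
$J = -63$ ($J = \frac{3}{2} \left(-42\right) = -63$)
$\left(J + C{\left(-18 \right)}\right) - 89 = \left(-63 + \left(35 - -126\right)\right) - 89 = \left(-63 + \left(35 + 126\right)\right) - 89 = \left(-63 + 161\right) - 89 = 98 - 89 = 9$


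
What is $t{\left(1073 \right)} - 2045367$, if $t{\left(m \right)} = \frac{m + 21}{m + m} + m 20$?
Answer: $- \frac{2171651664}{1073} \approx -2.0239 \cdot 10^{6}$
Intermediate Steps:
$t{\left(m \right)} = 20 m + \frac{21 + m}{2 m}$ ($t{\left(m \right)} = \frac{21 + m}{2 m} + 20 m = 20 m + \frac{21 + m}{2 m}$)
$t{\left(1073 \right)} - 2045367 = \frac{21 + 1073 \left(1 + 40 \cdot 1073\right)}{2 \cdot 1073} - 2045367 = \frac{1}{2} \cdot \frac{1}{1073} \left(21 + 1073 \left(1 + 42920\right)\right) - 2045367 = \frac{1}{2} \cdot \frac{1}{1073} \left(21 + 1073 \cdot 42921\right) - 2045367 = \frac{1}{2} \cdot \frac{1}{1073} \left(21 + 46054233\right) - 2045367 = \frac{1}{2} \cdot \frac{1}{1073} \cdot 46054254 - 2045367 = \frac{23027127}{1073} - 2045367 = - \frac{2171651664}{1073}$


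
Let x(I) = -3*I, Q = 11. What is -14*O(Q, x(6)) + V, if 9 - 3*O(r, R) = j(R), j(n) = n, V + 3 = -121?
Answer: -250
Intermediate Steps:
V = -124 (V = -3 - 121 = -124)
O(r, R) = 3 - R/3
-14*O(Q, x(6)) + V = -14*(3 - (-1)*6) - 124 = -14*(3 - 1/3*(-18)) - 124 = -14*(3 + 6) - 124 = -14*9 - 124 = -126 - 124 = -250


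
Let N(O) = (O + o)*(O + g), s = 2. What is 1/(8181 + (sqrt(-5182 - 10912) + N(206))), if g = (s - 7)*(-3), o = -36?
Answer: 45751/2093170095 - I*sqrt(16094)/2093170095 ≈ 2.1857e-5 - 6.0608e-8*I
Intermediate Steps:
g = 15 (g = (2 - 7)*(-3) = -5*(-3) = 15)
N(O) = (-36 + O)*(15 + O) (N(O) = (O - 36)*(O + 15) = (-36 + O)*(15 + O))
1/(8181 + (sqrt(-5182 - 10912) + N(206))) = 1/(8181 + (sqrt(-5182 - 10912) + (-540 + 206**2 - 21*206))) = 1/(8181 + (sqrt(-16094) + (-540 + 42436 - 4326))) = 1/(8181 + (I*sqrt(16094) + 37570)) = 1/(8181 + (37570 + I*sqrt(16094))) = 1/(45751 + I*sqrt(16094))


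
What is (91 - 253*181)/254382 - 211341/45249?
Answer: -3101628670/639473951 ≈ -4.8503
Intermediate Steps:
(91 - 253*181)/254382 - 211341/45249 = (91 - 45793)*(1/254382) - 211341*1/45249 = -45702*1/254382 - 70447/15083 = -7617/42397 - 70447/15083 = -3101628670/639473951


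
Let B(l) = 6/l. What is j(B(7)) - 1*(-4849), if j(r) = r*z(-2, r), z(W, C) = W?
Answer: 33931/7 ≈ 4847.3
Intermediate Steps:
j(r) = -2*r (j(r) = r*(-2) = -2*r)
j(B(7)) - 1*(-4849) = -12/7 - 1*(-4849) = -12/7 + 4849 = 33931/7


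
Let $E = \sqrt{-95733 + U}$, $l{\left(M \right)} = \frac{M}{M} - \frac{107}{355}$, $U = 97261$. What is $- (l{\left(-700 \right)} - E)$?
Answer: $- \frac{248}{355} + 2 \sqrt{382} \approx 38.391$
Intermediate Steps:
$l{\left(M \right)} = \frac{248}{355}$ ($l{\left(M \right)} = 1 - \frac{107}{355} = \frac{248}{355}$)
$E = 2 \sqrt{382}$ ($E = \sqrt{-95733 + 97261} = \sqrt{1528} = 2 \sqrt{382} \approx 39.09$)
$- (l{\left(-700 \right)} - E) = - (\frac{248}{355} - 2 \sqrt{382}) = - \frac{248}{355} + 2 \sqrt{382}$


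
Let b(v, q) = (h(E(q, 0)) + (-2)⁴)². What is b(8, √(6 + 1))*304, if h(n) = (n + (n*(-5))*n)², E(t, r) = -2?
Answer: 76000000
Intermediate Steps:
h(n) = (n - 5*n²)² (h(n) = (n + (-5*n)*n)² = (n - 5*n²)²)
b(v, q) = 250000 (b(v, q) = ((-2)²*(-1 + 5*(-2))² + (-2)⁴)² = (4*(-1 - 10)² + 16)² = (4*(-11)² + 16)² = (4*121 + 16)² = (484 + 16)² = 500² = 250000)
b(8, √(6 + 1))*304 = 250000*304 = 76000000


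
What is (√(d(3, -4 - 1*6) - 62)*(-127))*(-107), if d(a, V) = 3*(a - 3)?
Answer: 13589*I*√62 ≈ 1.07e+5*I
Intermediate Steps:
d(a, V) = -9 + 3*a (d(a, V) = 3*(-3 + a) = -9 + 3*a)
(√(d(3, -4 - 1*6) - 62)*(-127))*(-107) = (√((-9 + 3*3) - 62)*(-127))*(-107) = (√((-9 + 9) - 62)*(-127))*(-107) = (√(0 - 62)*(-127))*(-107) = (√(-62)*(-127))*(-107) = ((I*√62)*(-127))*(-107) = -127*I*√62*(-107) = 13589*I*√62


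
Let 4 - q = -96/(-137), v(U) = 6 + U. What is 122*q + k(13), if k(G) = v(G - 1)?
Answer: 57610/137 ≈ 420.51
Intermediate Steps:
k(G) = 5 + G (k(G) = 6 + (G - 1) = 6 + (-1 + G) = 5 + G)
q = 452/137 (q = 4 - (-96)/(-137) = 4 - (-96)*(-1)/137 = 4 - 1*96/137 = 4 - 96/137 = 452/137 ≈ 3.2993)
122*q + k(13) = 122*(452/137) + (5 + 13) = 55144/137 + 18 = 57610/137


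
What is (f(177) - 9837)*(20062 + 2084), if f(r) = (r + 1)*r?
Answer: 479881674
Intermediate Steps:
f(r) = r*(1 + r) (f(r) = (1 + r)*r = r*(1 + r))
(f(177) - 9837)*(20062 + 2084) = (177*(1 + 177) - 9837)*(20062 + 2084) = (177*178 - 9837)*22146 = (31506 - 9837)*22146 = 21669*22146 = 479881674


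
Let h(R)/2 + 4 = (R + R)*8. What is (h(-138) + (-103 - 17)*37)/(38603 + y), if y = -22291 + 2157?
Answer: -8864/18469 ≈ -0.47994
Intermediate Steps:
h(R) = -8 + 32*R (h(R) = -8 + 2*((R + R)*8) = -8 + 2*((2*R)*8) = -8 + 2*(16*R) = -8 + 32*R)
y = -20134
(h(-138) + (-103 - 17)*37)/(38603 + y) = ((-8 + 32*(-138)) + (-103 - 17)*37)/(38603 - 20134) = ((-8 - 4416) - 120*37)/18469 = (-4424 - 4440)*(1/18469) = -8864*1/18469 = -8864/18469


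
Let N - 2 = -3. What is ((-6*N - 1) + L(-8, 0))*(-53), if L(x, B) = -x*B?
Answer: -265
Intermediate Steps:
N = -1 (N = 2 - 3 = -1)
L(x, B) = -B*x
((-6*N - 1) + L(-8, 0))*(-53) = ((-6*(-1) - 1) - 1*0*(-8))*(-53) = ((6 - 1) + 0)*(-53) = (5 + 0)*(-53) = 5*(-53) = -265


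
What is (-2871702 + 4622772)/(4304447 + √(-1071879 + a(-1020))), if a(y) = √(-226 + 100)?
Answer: 1751070/(4304447 + √3*√(-357293 + I*√14)) ≈ 0.40681 - 9.7846e-5*I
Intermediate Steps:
a(y) = 3*I*√14 (a(y) = √(-126) = 3*I*√14)
(-2871702 + 4622772)/(4304447 + √(-1071879 + a(-1020))) = (-2871702 + 4622772)/(4304447 + √(-1071879 + 3*I*√14)) = 1751070/(4304447 + √(-1071879 + 3*I*√14))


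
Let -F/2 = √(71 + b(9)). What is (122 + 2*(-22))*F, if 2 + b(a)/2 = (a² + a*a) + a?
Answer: -156*√409 ≈ -3154.9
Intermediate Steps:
b(a) = -4 + 2*a + 4*a² (b(a) = -4 + 2*((a² + a*a) + a) = -4 + 2*((a² + a²) + a) = -4 + 2*(2*a² + a) = -4 + 2*(a + 2*a²) = -4 + (2*a + 4*a²) = -4 + 2*a + 4*a²)
F = -2*√409 (F = -2*√(71 + (-4 + 2*9 + 4*9²)) = -2*√(71 + (-4 + 18 + 4*81)) = -2*√(71 + (-4 + 18 + 324)) = -2*√(71 + 338) = -2*√409 ≈ -40.448)
(122 + 2*(-22))*F = (122 + 2*(-22))*(-2*√409) = (122 - 44)*(-2*√409) = 78*(-2*√409) = -156*√409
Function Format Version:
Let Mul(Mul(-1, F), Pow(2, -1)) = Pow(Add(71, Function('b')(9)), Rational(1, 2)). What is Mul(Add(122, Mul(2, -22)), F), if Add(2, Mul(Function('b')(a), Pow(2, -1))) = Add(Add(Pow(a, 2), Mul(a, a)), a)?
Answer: Mul(-156, Pow(409, Rational(1, 2))) ≈ -3154.9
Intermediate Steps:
Function('b')(a) = Add(-4, Mul(2, a), Mul(4, Pow(a, 2))) (Function('b')(a) = Add(-4, Mul(2, Add(Add(Pow(a, 2), Mul(a, a)), a))) = Add(-4, Mul(2, Add(Add(Pow(a, 2), Pow(a, 2)), a))) = Add(-4, Mul(2, Add(Mul(2, Pow(a, 2)), a))) = Add(-4, Mul(2, Add(a, Mul(2, Pow(a, 2))))) = Add(-4, Add(Mul(2, a), Mul(4, Pow(a, 2)))) = Add(-4, Mul(2, a), Mul(4, Pow(a, 2))))
F = Mul(-2, Pow(409, Rational(1, 2))) (F = Mul(-2, Pow(Add(71, Add(-4, Mul(2, 9), Mul(4, Pow(9, 2)))), Rational(1, 2))) = Mul(-2, Pow(Add(71, Add(-4, 18, Mul(4, 81))), Rational(1, 2))) = Mul(-2, Pow(Add(71, Add(-4, 18, 324)), Rational(1, 2))) = Mul(-2, Pow(Add(71, 338), Rational(1, 2))) = Mul(-2, Pow(409, Rational(1, 2))) ≈ -40.448)
Mul(Add(122, Mul(2, -22)), F) = Mul(Add(122, Mul(2, -22)), Mul(-2, Pow(409, Rational(1, 2)))) = Mul(Add(122, -44), Mul(-2, Pow(409, Rational(1, 2)))) = Mul(78, Mul(-2, Pow(409, Rational(1, 2)))) = Mul(-156, Pow(409, Rational(1, 2)))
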